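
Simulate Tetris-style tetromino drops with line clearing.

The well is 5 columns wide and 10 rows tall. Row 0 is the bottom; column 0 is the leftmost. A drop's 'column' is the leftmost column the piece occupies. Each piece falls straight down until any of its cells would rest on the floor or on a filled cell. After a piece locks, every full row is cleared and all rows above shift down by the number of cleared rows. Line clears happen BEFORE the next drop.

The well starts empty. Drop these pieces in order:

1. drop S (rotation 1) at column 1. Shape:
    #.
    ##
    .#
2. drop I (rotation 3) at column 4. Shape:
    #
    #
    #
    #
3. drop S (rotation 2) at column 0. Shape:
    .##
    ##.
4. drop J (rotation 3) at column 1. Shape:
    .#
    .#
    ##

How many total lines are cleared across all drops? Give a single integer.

Answer: 0

Derivation:
Drop 1: S rot1 at col 1 lands with bottom-row=0; cleared 0 line(s) (total 0); column heights now [0 3 2 0 0], max=3
Drop 2: I rot3 at col 4 lands with bottom-row=0; cleared 0 line(s) (total 0); column heights now [0 3 2 0 4], max=4
Drop 3: S rot2 at col 0 lands with bottom-row=3; cleared 0 line(s) (total 0); column heights now [4 5 5 0 4], max=5
Drop 4: J rot3 at col 1 lands with bottom-row=5; cleared 0 line(s) (total 0); column heights now [4 6 8 0 4], max=8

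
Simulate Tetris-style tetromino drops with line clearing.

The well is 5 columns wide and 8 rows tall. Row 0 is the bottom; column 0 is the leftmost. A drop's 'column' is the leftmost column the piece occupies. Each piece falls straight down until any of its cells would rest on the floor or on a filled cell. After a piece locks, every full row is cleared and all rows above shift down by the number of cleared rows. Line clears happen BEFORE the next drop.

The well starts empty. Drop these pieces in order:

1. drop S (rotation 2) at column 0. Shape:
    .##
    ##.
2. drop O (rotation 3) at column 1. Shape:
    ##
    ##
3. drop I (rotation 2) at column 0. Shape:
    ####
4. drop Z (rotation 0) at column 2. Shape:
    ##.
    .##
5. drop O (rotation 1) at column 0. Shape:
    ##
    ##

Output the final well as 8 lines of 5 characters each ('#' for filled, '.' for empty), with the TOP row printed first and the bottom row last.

Answer: .....
####.
##.##
####.
.##..
.##..
.##..
##...

Derivation:
Drop 1: S rot2 at col 0 lands with bottom-row=0; cleared 0 line(s) (total 0); column heights now [1 2 2 0 0], max=2
Drop 2: O rot3 at col 1 lands with bottom-row=2; cleared 0 line(s) (total 0); column heights now [1 4 4 0 0], max=4
Drop 3: I rot2 at col 0 lands with bottom-row=4; cleared 0 line(s) (total 0); column heights now [5 5 5 5 0], max=5
Drop 4: Z rot0 at col 2 lands with bottom-row=5; cleared 0 line(s) (total 0); column heights now [5 5 7 7 6], max=7
Drop 5: O rot1 at col 0 lands with bottom-row=5; cleared 0 line(s) (total 0); column heights now [7 7 7 7 6], max=7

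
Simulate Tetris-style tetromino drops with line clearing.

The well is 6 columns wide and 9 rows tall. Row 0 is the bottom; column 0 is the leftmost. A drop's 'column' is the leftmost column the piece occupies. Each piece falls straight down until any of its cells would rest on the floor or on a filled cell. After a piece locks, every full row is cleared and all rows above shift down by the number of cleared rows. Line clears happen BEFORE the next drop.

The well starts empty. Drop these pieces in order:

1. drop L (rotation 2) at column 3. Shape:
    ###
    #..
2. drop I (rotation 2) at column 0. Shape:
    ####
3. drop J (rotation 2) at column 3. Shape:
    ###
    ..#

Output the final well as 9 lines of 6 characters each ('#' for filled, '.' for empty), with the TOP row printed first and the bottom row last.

Answer: ......
......
......
......
......
...###
####.#
...###
...#..

Derivation:
Drop 1: L rot2 at col 3 lands with bottom-row=0; cleared 0 line(s) (total 0); column heights now [0 0 0 2 2 2], max=2
Drop 2: I rot2 at col 0 lands with bottom-row=2; cleared 0 line(s) (total 0); column heights now [3 3 3 3 2 2], max=3
Drop 3: J rot2 at col 3 lands with bottom-row=2; cleared 0 line(s) (total 0); column heights now [3 3 3 4 4 4], max=4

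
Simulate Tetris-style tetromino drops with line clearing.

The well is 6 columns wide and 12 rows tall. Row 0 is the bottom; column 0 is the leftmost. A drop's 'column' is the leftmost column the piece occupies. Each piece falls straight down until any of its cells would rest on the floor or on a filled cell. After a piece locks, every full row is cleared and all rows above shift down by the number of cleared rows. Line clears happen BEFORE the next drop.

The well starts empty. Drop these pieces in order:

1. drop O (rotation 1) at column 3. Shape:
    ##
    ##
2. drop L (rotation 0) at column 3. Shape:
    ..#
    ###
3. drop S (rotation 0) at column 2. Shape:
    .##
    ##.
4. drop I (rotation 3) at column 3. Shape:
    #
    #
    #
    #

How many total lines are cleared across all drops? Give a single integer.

Drop 1: O rot1 at col 3 lands with bottom-row=0; cleared 0 line(s) (total 0); column heights now [0 0 0 2 2 0], max=2
Drop 2: L rot0 at col 3 lands with bottom-row=2; cleared 0 line(s) (total 0); column heights now [0 0 0 3 3 4], max=4
Drop 3: S rot0 at col 2 lands with bottom-row=3; cleared 0 line(s) (total 0); column heights now [0 0 4 5 5 4], max=5
Drop 4: I rot3 at col 3 lands with bottom-row=5; cleared 0 line(s) (total 0); column heights now [0 0 4 9 5 4], max=9

Answer: 0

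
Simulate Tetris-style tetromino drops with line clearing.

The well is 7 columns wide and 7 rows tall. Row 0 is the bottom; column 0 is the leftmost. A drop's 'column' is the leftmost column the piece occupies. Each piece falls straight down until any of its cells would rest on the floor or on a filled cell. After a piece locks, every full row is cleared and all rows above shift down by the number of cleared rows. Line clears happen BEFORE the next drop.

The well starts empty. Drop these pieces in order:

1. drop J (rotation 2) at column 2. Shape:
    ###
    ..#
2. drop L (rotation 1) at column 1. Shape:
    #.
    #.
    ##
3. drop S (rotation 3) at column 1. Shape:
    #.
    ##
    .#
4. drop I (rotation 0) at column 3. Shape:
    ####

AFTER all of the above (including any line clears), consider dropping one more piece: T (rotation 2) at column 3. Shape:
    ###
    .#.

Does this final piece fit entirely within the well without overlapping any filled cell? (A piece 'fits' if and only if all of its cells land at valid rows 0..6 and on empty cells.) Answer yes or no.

Answer: yes

Derivation:
Drop 1: J rot2 at col 2 lands with bottom-row=0; cleared 0 line(s) (total 0); column heights now [0 0 2 2 2 0 0], max=2
Drop 2: L rot1 at col 1 lands with bottom-row=2; cleared 0 line(s) (total 0); column heights now [0 5 3 2 2 0 0], max=5
Drop 3: S rot3 at col 1 lands with bottom-row=4; cleared 0 line(s) (total 0); column heights now [0 7 6 2 2 0 0], max=7
Drop 4: I rot0 at col 3 lands with bottom-row=2; cleared 0 line(s) (total 0); column heights now [0 7 6 3 3 3 3], max=7
Test piece T rot2 at col 3 (width 3): heights before test = [0 7 6 3 3 3 3]; fits = True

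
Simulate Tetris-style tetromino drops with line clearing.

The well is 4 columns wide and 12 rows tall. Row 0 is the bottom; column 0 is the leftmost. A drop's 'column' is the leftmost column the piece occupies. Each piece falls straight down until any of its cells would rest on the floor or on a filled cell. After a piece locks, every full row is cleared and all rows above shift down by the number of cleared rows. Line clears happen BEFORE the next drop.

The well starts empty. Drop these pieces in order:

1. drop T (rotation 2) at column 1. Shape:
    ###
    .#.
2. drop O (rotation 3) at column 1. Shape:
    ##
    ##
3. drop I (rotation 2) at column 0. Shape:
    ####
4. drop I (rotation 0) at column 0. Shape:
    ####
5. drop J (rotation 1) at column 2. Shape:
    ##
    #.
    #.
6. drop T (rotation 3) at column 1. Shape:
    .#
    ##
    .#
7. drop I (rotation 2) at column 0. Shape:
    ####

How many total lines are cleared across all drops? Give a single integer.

Drop 1: T rot2 at col 1 lands with bottom-row=0; cleared 0 line(s) (total 0); column heights now [0 2 2 2], max=2
Drop 2: O rot3 at col 1 lands with bottom-row=2; cleared 0 line(s) (total 0); column heights now [0 4 4 2], max=4
Drop 3: I rot2 at col 0 lands with bottom-row=4; cleared 1 line(s) (total 1); column heights now [0 4 4 2], max=4
Drop 4: I rot0 at col 0 lands with bottom-row=4; cleared 1 line(s) (total 2); column heights now [0 4 4 2], max=4
Drop 5: J rot1 at col 2 lands with bottom-row=4; cleared 0 line(s) (total 2); column heights now [0 4 7 7], max=7
Drop 6: T rot3 at col 1 lands with bottom-row=7; cleared 0 line(s) (total 2); column heights now [0 9 10 7], max=10
Drop 7: I rot2 at col 0 lands with bottom-row=10; cleared 1 line(s) (total 3); column heights now [0 9 10 7], max=10

Answer: 3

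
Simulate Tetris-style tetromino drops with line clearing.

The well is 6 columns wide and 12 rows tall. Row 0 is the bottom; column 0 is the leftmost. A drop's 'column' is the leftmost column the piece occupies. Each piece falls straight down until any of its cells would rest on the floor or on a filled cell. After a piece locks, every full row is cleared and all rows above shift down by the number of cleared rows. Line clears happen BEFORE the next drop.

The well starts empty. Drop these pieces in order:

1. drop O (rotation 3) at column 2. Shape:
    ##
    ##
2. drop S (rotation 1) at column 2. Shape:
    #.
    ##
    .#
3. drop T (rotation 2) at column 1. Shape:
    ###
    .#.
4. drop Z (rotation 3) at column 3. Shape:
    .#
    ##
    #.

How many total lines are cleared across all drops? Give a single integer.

Drop 1: O rot3 at col 2 lands with bottom-row=0; cleared 0 line(s) (total 0); column heights now [0 0 2 2 0 0], max=2
Drop 2: S rot1 at col 2 lands with bottom-row=2; cleared 0 line(s) (total 0); column heights now [0 0 5 4 0 0], max=5
Drop 3: T rot2 at col 1 lands with bottom-row=5; cleared 0 line(s) (total 0); column heights now [0 7 7 7 0 0], max=7
Drop 4: Z rot3 at col 3 lands with bottom-row=7; cleared 0 line(s) (total 0); column heights now [0 7 7 9 10 0], max=10

Answer: 0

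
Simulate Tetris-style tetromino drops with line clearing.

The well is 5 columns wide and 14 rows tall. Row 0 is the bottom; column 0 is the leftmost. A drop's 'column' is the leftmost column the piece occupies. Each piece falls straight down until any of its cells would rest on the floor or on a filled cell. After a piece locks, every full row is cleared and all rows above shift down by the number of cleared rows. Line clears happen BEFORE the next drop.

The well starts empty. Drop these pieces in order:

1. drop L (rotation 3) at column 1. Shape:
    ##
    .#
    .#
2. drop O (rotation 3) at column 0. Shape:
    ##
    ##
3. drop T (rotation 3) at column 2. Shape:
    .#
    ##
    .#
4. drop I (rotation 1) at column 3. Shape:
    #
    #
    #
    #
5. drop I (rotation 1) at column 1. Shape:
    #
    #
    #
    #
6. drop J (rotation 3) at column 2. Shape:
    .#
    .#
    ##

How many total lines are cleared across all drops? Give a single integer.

Drop 1: L rot3 at col 1 lands with bottom-row=0; cleared 0 line(s) (total 0); column heights now [0 3 3 0 0], max=3
Drop 2: O rot3 at col 0 lands with bottom-row=3; cleared 0 line(s) (total 0); column heights now [5 5 3 0 0], max=5
Drop 3: T rot3 at col 2 lands with bottom-row=2; cleared 0 line(s) (total 0); column heights now [5 5 4 5 0], max=5
Drop 4: I rot1 at col 3 lands with bottom-row=5; cleared 0 line(s) (total 0); column heights now [5 5 4 9 0], max=9
Drop 5: I rot1 at col 1 lands with bottom-row=5; cleared 0 line(s) (total 0); column heights now [5 9 4 9 0], max=9
Drop 6: J rot3 at col 2 lands with bottom-row=9; cleared 0 line(s) (total 0); column heights now [5 9 10 12 0], max=12

Answer: 0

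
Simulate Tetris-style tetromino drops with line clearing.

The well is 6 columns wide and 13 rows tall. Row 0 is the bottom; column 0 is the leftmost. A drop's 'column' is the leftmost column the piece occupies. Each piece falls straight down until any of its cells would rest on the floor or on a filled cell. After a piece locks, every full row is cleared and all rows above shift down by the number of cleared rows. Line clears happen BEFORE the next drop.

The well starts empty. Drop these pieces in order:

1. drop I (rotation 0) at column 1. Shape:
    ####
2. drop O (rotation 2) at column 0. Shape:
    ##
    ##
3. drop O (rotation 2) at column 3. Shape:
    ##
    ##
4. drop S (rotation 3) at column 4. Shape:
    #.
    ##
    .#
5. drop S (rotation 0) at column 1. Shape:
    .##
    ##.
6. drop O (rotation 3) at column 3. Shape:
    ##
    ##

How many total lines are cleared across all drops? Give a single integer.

Answer: 0

Derivation:
Drop 1: I rot0 at col 1 lands with bottom-row=0; cleared 0 line(s) (total 0); column heights now [0 1 1 1 1 0], max=1
Drop 2: O rot2 at col 0 lands with bottom-row=1; cleared 0 line(s) (total 0); column heights now [3 3 1 1 1 0], max=3
Drop 3: O rot2 at col 3 lands with bottom-row=1; cleared 0 line(s) (total 0); column heights now [3 3 1 3 3 0], max=3
Drop 4: S rot3 at col 4 lands with bottom-row=2; cleared 0 line(s) (total 0); column heights now [3 3 1 3 5 4], max=5
Drop 5: S rot0 at col 1 lands with bottom-row=3; cleared 0 line(s) (total 0); column heights now [3 4 5 5 5 4], max=5
Drop 6: O rot3 at col 3 lands with bottom-row=5; cleared 0 line(s) (total 0); column heights now [3 4 5 7 7 4], max=7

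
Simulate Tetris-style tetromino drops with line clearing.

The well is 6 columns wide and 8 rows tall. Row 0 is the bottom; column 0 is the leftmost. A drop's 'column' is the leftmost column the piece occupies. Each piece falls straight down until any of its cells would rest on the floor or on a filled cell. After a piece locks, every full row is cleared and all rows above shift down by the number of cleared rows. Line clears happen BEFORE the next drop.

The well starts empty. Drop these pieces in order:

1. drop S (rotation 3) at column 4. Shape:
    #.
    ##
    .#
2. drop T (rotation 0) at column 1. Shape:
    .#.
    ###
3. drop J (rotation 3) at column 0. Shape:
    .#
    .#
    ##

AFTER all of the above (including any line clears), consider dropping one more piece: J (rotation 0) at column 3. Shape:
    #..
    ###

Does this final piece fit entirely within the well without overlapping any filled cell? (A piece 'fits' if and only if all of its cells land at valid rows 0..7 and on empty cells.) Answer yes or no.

Drop 1: S rot3 at col 4 lands with bottom-row=0; cleared 0 line(s) (total 0); column heights now [0 0 0 0 3 2], max=3
Drop 2: T rot0 at col 1 lands with bottom-row=0; cleared 0 line(s) (total 0); column heights now [0 1 2 1 3 2], max=3
Drop 3: J rot3 at col 0 lands with bottom-row=1; cleared 0 line(s) (total 0); column heights now [2 4 2 1 3 2], max=4
Test piece J rot0 at col 3 (width 3): heights before test = [2 4 2 1 3 2]; fits = True

Answer: yes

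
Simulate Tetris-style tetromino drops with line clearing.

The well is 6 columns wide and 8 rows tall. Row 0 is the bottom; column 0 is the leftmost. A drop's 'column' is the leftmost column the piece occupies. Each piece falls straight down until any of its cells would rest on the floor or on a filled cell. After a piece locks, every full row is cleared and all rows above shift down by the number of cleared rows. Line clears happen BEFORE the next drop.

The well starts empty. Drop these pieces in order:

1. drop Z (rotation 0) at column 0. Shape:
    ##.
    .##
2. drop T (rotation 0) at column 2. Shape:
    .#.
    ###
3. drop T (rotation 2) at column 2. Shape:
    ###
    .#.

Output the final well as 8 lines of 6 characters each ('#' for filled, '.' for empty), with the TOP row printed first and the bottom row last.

Drop 1: Z rot0 at col 0 lands with bottom-row=0; cleared 0 line(s) (total 0); column heights now [2 2 1 0 0 0], max=2
Drop 2: T rot0 at col 2 lands with bottom-row=1; cleared 0 line(s) (total 0); column heights now [2 2 2 3 2 0], max=3
Drop 3: T rot2 at col 2 lands with bottom-row=3; cleared 0 line(s) (total 0); column heights now [2 2 5 5 5 0], max=5

Answer: ......
......
......
..###.
...#..
...#..
#####.
.##...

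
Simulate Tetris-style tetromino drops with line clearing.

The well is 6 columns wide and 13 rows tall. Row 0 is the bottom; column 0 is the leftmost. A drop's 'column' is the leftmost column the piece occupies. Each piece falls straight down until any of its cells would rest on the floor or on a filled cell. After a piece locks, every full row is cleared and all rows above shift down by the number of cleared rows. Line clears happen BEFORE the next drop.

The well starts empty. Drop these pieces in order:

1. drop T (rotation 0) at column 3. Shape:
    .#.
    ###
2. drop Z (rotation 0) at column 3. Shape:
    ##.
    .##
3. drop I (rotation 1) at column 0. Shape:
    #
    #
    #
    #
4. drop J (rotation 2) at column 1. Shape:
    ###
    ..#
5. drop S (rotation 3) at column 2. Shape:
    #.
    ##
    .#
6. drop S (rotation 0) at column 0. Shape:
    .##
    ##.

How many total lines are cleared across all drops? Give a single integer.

Answer: 0

Derivation:
Drop 1: T rot0 at col 3 lands with bottom-row=0; cleared 0 line(s) (total 0); column heights now [0 0 0 1 2 1], max=2
Drop 2: Z rot0 at col 3 lands with bottom-row=2; cleared 0 line(s) (total 0); column heights now [0 0 0 4 4 3], max=4
Drop 3: I rot1 at col 0 lands with bottom-row=0; cleared 0 line(s) (total 0); column heights now [4 0 0 4 4 3], max=4
Drop 4: J rot2 at col 1 lands with bottom-row=4; cleared 0 line(s) (total 0); column heights now [4 6 6 6 4 3], max=6
Drop 5: S rot3 at col 2 lands with bottom-row=6; cleared 0 line(s) (total 0); column heights now [4 6 9 8 4 3], max=9
Drop 6: S rot0 at col 0 lands with bottom-row=8; cleared 0 line(s) (total 0); column heights now [9 10 10 8 4 3], max=10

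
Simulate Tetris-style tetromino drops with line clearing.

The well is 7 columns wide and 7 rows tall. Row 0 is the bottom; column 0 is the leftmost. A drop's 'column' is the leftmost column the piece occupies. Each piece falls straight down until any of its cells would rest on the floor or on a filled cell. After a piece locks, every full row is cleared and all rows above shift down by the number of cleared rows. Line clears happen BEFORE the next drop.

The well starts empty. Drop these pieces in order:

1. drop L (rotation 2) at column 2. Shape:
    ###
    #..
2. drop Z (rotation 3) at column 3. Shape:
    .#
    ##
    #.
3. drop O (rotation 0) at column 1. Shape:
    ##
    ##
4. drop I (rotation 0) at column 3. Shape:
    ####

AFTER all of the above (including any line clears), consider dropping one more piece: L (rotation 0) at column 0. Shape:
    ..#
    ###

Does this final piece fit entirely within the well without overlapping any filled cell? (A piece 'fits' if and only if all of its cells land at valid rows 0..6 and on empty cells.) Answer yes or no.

Drop 1: L rot2 at col 2 lands with bottom-row=0; cleared 0 line(s) (total 0); column heights now [0 0 2 2 2 0 0], max=2
Drop 2: Z rot3 at col 3 lands with bottom-row=2; cleared 0 line(s) (total 0); column heights now [0 0 2 4 5 0 0], max=5
Drop 3: O rot0 at col 1 lands with bottom-row=2; cleared 0 line(s) (total 0); column heights now [0 4 4 4 5 0 0], max=5
Drop 4: I rot0 at col 3 lands with bottom-row=5; cleared 0 line(s) (total 0); column heights now [0 4 4 6 6 6 6], max=6
Test piece L rot0 at col 0 (width 3): heights before test = [0 4 4 6 6 6 6]; fits = True

Answer: yes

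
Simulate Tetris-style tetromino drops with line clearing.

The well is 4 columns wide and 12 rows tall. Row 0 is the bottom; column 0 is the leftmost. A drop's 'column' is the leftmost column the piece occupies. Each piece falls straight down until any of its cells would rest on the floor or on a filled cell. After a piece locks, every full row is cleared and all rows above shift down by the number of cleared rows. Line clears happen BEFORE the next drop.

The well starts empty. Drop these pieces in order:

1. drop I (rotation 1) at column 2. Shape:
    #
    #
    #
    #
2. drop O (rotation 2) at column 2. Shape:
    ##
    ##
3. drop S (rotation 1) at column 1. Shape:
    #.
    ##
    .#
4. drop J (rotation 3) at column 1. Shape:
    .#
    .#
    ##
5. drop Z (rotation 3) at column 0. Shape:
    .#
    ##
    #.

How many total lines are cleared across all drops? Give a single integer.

Drop 1: I rot1 at col 2 lands with bottom-row=0; cleared 0 line(s) (total 0); column heights now [0 0 4 0], max=4
Drop 2: O rot2 at col 2 lands with bottom-row=4; cleared 0 line(s) (total 0); column heights now [0 0 6 6], max=6
Drop 3: S rot1 at col 1 lands with bottom-row=6; cleared 0 line(s) (total 0); column heights now [0 9 8 6], max=9
Drop 4: J rot3 at col 1 lands with bottom-row=9; cleared 0 line(s) (total 0); column heights now [0 10 12 6], max=12
Drop 5: Z rot3 at col 0 lands with bottom-row=9; cleared 0 line(s) (total 0); column heights now [11 12 12 6], max=12

Answer: 0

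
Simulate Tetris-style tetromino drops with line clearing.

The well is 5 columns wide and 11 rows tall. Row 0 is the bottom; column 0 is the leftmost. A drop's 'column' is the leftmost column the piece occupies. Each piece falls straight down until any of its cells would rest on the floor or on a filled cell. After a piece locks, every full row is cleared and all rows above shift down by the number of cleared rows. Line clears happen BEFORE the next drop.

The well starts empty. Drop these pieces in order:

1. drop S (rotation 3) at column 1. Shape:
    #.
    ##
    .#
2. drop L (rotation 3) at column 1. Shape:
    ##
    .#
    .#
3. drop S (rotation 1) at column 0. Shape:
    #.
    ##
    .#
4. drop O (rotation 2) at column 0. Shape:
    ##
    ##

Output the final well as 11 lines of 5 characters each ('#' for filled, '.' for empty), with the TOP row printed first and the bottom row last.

Answer: .....
##...
##...
#....
##...
.#...
.##..
..#..
.##..
.##..
..#..

Derivation:
Drop 1: S rot3 at col 1 lands with bottom-row=0; cleared 0 line(s) (total 0); column heights now [0 3 2 0 0], max=3
Drop 2: L rot3 at col 1 lands with bottom-row=2; cleared 0 line(s) (total 0); column heights now [0 5 5 0 0], max=5
Drop 3: S rot1 at col 0 lands with bottom-row=5; cleared 0 line(s) (total 0); column heights now [8 7 5 0 0], max=8
Drop 4: O rot2 at col 0 lands with bottom-row=8; cleared 0 line(s) (total 0); column heights now [10 10 5 0 0], max=10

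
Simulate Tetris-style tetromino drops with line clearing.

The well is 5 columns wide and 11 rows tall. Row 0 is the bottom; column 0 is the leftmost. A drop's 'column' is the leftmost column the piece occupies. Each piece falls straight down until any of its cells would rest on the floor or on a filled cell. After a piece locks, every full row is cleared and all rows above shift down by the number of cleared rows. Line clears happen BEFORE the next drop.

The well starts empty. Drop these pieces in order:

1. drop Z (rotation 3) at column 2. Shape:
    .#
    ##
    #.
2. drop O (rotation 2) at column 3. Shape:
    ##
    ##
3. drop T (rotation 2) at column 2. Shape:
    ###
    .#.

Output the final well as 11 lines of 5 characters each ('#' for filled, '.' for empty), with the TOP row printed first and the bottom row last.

Answer: .....
.....
.....
.....
..###
...#.
...##
...##
...#.
..##.
..#..

Derivation:
Drop 1: Z rot3 at col 2 lands with bottom-row=0; cleared 0 line(s) (total 0); column heights now [0 0 2 3 0], max=3
Drop 2: O rot2 at col 3 lands with bottom-row=3; cleared 0 line(s) (total 0); column heights now [0 0 2 5 5], max=5
Drop 3: T rot2 at col 2 lands with bottom-row=5; cleared 0 line(s) (total 0); column heights now [0 0 7 7 7], max=7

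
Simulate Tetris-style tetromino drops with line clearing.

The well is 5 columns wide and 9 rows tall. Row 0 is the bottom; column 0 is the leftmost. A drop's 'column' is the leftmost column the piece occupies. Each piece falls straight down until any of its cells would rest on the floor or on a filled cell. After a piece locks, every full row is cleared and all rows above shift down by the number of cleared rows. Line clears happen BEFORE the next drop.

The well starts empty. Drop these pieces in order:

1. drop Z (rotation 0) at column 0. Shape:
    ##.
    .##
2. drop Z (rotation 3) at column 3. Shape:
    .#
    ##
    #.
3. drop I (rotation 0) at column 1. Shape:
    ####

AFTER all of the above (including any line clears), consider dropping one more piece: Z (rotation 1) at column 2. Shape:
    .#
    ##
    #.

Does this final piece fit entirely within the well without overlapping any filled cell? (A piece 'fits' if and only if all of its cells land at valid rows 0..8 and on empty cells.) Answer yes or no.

Drop 1: Z rot0 at col 0 lands with bottom-row=0; cleared 0 line(s) (total 0); column heights now [2 2 1 0 0], max=2
Drop 2: Z rot3 at col 3 lands with bottom-row=0; cleared 0 line(s) (total 0); column heights now [2 2 1 2 3], max=3
Drop 3: I rot0 at col 1 lands with bottom-row=3; cleared 0 line(s) (total 0); column heights now [2 4 4 4 4], max=4
Test piece Z rot1 at col 2 (width 2): heights before test = [2 4 4 4 4]; fits = True

Answer: yes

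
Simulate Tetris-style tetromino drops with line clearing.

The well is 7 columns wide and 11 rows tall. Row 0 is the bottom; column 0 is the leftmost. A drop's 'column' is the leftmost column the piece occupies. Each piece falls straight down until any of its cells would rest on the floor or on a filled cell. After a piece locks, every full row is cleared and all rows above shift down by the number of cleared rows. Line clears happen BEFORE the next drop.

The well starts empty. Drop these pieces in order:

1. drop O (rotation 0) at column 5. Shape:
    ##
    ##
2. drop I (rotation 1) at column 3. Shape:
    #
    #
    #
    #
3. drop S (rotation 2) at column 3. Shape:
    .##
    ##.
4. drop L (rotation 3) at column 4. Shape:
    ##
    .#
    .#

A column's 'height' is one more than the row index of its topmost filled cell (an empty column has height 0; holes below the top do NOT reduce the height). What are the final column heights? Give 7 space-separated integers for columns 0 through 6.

Drop 1: O rot0 at col 5 lands with bottom-row=0; cleared 0 line(s) (total 0); column heights now [0 0 0 0 0 2 2], max=2
Drop 2: I rot1 at col 3 lands with bottom-row=0; cleared 0 line(s) (total 0); column heights now [0 0 0 4 0 2 2], max=4
Drop 3: S rot2 at col 3 lands with bottom-row=4; cleared 0 line(s) (total 0); column heights now [0 0 0 5 6 6 2], max=6
Drop 4: L rot3 at col 4 lands with bottom-row=6; cleared 0 line(s) (total 0); column heights now [0 0 0 5 9 9 2], max=9

Answer: 0 0 0 5 9 9 2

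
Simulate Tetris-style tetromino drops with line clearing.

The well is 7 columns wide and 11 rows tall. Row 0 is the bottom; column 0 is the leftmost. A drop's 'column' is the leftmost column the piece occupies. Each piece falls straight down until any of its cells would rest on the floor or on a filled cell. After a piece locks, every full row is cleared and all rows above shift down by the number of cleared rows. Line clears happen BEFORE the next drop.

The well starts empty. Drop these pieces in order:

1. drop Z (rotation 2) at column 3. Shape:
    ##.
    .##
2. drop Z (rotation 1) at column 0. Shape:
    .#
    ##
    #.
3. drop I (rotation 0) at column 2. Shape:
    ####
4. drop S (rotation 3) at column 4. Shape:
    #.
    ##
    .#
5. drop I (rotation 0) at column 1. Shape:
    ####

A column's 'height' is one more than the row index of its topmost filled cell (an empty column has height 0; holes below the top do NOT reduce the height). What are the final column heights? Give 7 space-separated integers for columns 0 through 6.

Answer: 2 7 7 7 7 5 0

Derivation:
Drop 1: Z rot2 at col 3 lands with bottom-row=0; cleared 0 line(s) (total 0); column heights now [0 0 0 2 2 1 0], max=2
Drop 2: Z rot1 at col 0 lands with bottom-row=0; cleared 0 line(s) (total 0); column heights now [2 3 0 2 2 1 0], max=3
Drop 3: I rot0 at col 2 lands with bottom-row=2; cleared 0 line(s) (total 0); column heights now [2 3 3 3 3 3 0], max=3
Drop 4: S rot3 at col 4 lands with bottom-row=3; cleared 0 line(s) (total 0); column heights now [2 3 3 3 6 5 0], max=6
Drop 5: I rot0 at col 1 lands with bottom-row=6; cleared 0 line(s) (total 0); column heights now [2 7 7 7 7 5 0], max=7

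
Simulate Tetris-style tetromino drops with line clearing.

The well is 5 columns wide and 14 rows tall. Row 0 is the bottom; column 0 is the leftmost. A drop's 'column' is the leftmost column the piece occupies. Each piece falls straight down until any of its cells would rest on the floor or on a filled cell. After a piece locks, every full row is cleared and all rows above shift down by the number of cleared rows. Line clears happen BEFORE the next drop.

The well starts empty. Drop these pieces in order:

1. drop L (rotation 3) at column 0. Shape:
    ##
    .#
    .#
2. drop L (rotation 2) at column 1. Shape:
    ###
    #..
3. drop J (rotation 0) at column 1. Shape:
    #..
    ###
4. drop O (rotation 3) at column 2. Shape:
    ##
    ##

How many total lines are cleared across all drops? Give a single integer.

Drop 1: L rot3 at col 0 lands with bottom-row=0; cleared 0 line(s) (total 0); column heights now [3 3 0 0 0], max=3
Drop 2: L rot2 at col 1 lands with bottom-row=3; cleared 0 line(s) (total 0); column heights now [3 5 5 5 0], max=5
Drop 3: J rot0 at col 1 lands with bottom-row=5; cleared 0 line(s) (total 0); column heights now [3 7 6 6 0], max=7
Drop 4: O rot3 at col 2 lands with bottom-row=6; cleared 0 line(s) (total 0); column heights now [3 7 8 8 0], max=8

Answer: 0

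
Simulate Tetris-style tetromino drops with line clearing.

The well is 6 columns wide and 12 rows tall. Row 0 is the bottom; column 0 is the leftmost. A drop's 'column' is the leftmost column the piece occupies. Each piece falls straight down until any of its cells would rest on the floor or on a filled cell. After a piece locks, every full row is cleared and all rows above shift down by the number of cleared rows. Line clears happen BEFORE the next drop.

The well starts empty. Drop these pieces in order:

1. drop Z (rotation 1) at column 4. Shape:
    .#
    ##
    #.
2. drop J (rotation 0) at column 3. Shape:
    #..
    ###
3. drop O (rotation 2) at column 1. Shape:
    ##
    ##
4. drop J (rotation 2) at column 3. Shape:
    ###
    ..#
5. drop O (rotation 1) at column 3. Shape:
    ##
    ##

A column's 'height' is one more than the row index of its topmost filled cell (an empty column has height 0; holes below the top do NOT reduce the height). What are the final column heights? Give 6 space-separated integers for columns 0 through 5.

Drop 1: Z rot1 at col 4 lands with bottom-row=0; cleared 0 line(s) (total 0); column heights now [0 0 0 0 2 3], max=3
Drop 2: J rot0 at col 3 lands with bottom-row=3; cleared 0 line(s) (total 0); column heights now [0 0 0 5 4 4], max=5
Drop 3: O rot2 at col 1 lands with bottom-row=0; cleared 0 line(s) (total 0); column heights now [0 2 2 5 4 4], max=5
Drop 4: J rot2 at col 3 lands with bottom-row=4; cleared 0 line(s) (total 0); column heights now [0 2 2 6 6 6], max=6
Drop 5: O rot1 at col 3 lands with bottom-row=6; cleared 0 line(s) (total 0); column heights now [0 2 2 8 8 6], max=8

Answer: 0 2 2 8 8 6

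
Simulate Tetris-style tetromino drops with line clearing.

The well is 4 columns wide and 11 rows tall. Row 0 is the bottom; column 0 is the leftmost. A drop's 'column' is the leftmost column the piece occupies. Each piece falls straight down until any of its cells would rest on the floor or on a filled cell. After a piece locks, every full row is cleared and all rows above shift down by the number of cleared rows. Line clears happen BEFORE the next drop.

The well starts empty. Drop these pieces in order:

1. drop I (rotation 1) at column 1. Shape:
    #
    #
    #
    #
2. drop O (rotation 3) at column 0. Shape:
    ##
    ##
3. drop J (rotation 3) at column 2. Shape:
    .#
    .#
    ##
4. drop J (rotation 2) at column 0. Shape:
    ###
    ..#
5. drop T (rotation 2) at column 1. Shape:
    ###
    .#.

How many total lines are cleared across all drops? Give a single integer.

Answer: 0

Derivation:
Drop 1: I rot1 at col 1 lands with bottom-row=0; cleared 0 line(s) (total 0); column heights now [0 4 0 0], max=4
Drop 2: O rot3 at col 0 lands with bottom-row=4; cleared 0 line(s) (total 0); column heights now [6 6 0 0], max=6
Drop 3: J rot3 at col 2 lands with bottom-row=0; cleared 0 line(s) (total 0); column heights now [6 6 1 3], max=6
Drop 4: J rot2 at col 0 lands with bottom-row=5; cleared 0 line(s) (total 0); column heights now [7 7 7 3], max=7
Drop 5: T rot2 at col 1 lands with bottom-row=7; cleared 0 line(s) (total 0); column heights now [7 9 9 9], max=9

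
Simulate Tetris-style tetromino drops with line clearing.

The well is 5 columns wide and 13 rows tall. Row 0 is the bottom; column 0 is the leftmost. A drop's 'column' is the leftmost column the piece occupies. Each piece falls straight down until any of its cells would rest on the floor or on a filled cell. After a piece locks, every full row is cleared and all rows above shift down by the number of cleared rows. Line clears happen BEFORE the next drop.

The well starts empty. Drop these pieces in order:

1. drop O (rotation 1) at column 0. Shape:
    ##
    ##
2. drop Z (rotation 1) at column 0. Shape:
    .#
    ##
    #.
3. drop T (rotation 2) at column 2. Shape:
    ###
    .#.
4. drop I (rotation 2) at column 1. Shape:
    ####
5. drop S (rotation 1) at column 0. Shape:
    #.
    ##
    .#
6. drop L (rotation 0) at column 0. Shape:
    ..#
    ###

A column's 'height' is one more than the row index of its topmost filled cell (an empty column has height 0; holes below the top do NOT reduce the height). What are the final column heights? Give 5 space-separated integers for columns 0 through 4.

Drop 1: O rot1 at col 0 lands with bottom-row=0; cleared 0 line(s) (total 0); column heights now [2 2 0 0 0], max=2
Drop 2: Z rot1 at col 0 lands with bottom-row=2; cleared 0 line(s) (total 0); column heights now [4 5 0 0 0], max=5
Drop 3: T rot2 at col 2 lands with bottom-row=0; cleared 1 line(s) (total 1); column heights now [3 4 0 1 0], max=4
Drop 4: I rot2 at col 1 lands with bottom-row=4; cleared 0 line(s) (total 1); column heights now [3 5 5 5 5], max=5
Drop 5: S rot1 at col 0 lands with bottom-row=5; cleared 0 line(s) (total 1); column heights now [8 7 5 5 5], max=8
Drop 6: L rot0 at col 0 lands with bottom-row=8; cleared 0 line(s) (total 1); column heights now [9 9 10 5 5], max=10

Answer: 9 9 10 5 5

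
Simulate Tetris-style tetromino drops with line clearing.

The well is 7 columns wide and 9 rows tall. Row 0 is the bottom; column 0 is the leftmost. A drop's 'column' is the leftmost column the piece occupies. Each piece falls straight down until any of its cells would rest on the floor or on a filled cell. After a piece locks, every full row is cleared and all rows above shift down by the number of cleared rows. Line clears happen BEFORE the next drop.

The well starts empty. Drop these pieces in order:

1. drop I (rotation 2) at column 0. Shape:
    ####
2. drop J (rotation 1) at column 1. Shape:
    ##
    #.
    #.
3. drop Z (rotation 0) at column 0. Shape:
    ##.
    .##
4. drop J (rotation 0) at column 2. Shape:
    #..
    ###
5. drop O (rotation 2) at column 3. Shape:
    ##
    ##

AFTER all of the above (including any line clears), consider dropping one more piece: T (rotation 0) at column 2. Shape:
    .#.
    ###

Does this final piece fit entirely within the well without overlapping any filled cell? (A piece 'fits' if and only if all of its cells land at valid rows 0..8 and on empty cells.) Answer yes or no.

Drop 1: I rot2 at col 0 lands with bottom-row=0; cleared 0 line(s) (total 0); column heights now [1 1 1 1 0 0 0], max=1
Drop 2: J rot1 at col 1 lands with bottom-row=1; cleared 0 line(s) (total 0); column heights now [1 4 4 1 0 0 0], max=4
Drop 3: Z rot0 at col 0 lands with bottom-row=4; cleared 0 line(s) (total 0); column heights now [6 6 5 1 0 0 0], max=6
Drop 4: J rot0 at col 2 lands with bottom-row=5; cleared 0 line(s) (total 0); column heights now [6 6 7 6 6 0 0], max=7
Drop 5: O rot2 at col 3 lands with bottom-row=6; cleared 0 line(s) (total 0); column heights now [6 6 7 8 8 0 0], max=8
Test piece T rot0 at col 2 (width 3): heights before test = [6 6 7 8 8 0 0]; fits = False

Answer: no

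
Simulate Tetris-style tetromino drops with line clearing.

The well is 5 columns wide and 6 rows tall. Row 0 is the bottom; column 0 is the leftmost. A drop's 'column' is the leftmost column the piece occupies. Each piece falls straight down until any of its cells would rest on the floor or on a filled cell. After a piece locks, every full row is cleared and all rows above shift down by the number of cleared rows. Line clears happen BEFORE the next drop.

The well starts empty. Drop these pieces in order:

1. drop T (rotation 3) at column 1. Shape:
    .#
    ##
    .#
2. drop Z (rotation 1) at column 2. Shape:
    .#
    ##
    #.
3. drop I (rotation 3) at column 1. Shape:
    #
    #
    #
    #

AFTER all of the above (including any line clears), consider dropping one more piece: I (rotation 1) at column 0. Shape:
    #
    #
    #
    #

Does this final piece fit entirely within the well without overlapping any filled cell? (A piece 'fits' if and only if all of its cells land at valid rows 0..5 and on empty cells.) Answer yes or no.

Answer: yes

Derivation:
Drop 1: T rot3 at col 1 lands with bottom-row=0; cleared 0 line(s) (total 0); column heights now [0 2 3 0 0], max=3
Drop 2: Z rot1 at col 2 lands with bottom-row=3; cleared 0 line(s) (total 0); column heights now [0 2 5 6 0], max=6
Drop 3: I rot3 at col 1 lands with bottom-row=2; cleared 0 line(s) (total 0); column heights now [0 6 5 6 0], max=6
Test piece I rot1 at col 0 (width 1): heights before test = [0 6 5 6 0]; fits = True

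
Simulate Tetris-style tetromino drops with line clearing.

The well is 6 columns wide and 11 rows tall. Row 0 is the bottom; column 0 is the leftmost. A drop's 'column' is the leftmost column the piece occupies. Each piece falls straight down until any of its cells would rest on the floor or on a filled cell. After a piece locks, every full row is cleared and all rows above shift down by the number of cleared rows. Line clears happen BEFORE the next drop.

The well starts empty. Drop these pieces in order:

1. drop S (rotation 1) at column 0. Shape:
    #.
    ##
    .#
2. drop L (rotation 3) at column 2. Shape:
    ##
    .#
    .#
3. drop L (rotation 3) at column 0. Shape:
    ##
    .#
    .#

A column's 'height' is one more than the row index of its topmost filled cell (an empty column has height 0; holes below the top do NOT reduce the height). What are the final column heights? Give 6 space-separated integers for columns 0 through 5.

Drop 1: S rot1 at col 0 lands with bottom-row=0; cleared 0 line(s) (total 0); column heights now [3 2 0 0 0 0], max=3
Drop 2: L rot3 at col 2 lands with bottom-row=0; cleared 0 line(s) (total 0); column heights now [3 2 3 3 0 0], max=3
Drop 3: L rot3 at col 0 lands with bottom-row=2; cleared 0 line(s) (total 0); column heights now [5 5 3 3 0 0], max=5

Answer: 5 5 3 3 0 0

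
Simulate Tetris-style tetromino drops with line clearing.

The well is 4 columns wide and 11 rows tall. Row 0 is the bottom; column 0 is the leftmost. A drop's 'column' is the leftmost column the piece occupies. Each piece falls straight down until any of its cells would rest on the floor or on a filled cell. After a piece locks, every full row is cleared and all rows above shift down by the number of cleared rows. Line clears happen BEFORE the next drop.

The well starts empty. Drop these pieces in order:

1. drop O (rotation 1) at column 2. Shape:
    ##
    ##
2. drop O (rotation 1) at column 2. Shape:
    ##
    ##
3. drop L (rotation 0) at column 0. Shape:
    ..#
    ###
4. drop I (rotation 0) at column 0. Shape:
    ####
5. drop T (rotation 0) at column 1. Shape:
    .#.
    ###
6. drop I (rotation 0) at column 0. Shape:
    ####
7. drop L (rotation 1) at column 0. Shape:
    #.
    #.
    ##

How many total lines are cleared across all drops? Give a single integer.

Answer: 2

Derivation:
Drop 1: O rot1 at col 2 lands with bottom-row=0; cleared 0 line(s) (total 0); column heights now [0 0 2 2], max=2
Drop 2: O rot1 at col 2 lands with bottom-row=2; cleared 0 line(s) (total 0); column heights now [0 0 4 4], max=4
Drop 3: L rot0 at col 0 lands with bottom-row=4; cleared 0 line(s) (total 0); column heights now [5 5 6 4], max=6
Drop 4: I rot0 at col 0 lands with bottom-row=6; cleared 1 line(s) (total 1); column heights now [5 5 6 4], max=6
Drop 5: T rot0 at col 1 lands with bottom-row=6; cleared 0 line(s) (total 1); column heights now [5 7 8 7], max=8
Drop 6: I rot0 at col 0 lands with bottom-row=8; cleared 1 line(s) (total 2); column heights now [5 7 8 7], max=8
Drop 7: L rot1 at col 0 lands with bottom-row=7; cleared 0 line(s) (total 2); column heights now [10 8 8 7], max=10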